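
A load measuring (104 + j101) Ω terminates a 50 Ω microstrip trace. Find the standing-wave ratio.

VSWR ≈ 4.29

Γ = (Z_L − Z_0)/(Z_L + Z_0) = (54 + j101)/(154 + j101)
|Γ| = 115/184 = 0.622
VSWR = (1 + |Γ|)/(1 − |Γ|) = 1.62/0.378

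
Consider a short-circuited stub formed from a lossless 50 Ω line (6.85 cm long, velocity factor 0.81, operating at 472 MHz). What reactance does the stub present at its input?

λ = v/f = 0.81·c / 472 MHz = 0.515 m
βl = 2π·l/λ = 2π × 0.133 = 47.9°
tan(βl) = 1.11
For a short-circuited stub, Z_in = jZ_0·tan(βl)

X_in ≈ 55.3 Ω (inductive)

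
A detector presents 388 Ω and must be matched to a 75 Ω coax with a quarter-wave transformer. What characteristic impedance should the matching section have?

Z_qwt ≈ 171 Ω

Z_qwt = √(Z_0·R_L) = √(75 × 388) = √29100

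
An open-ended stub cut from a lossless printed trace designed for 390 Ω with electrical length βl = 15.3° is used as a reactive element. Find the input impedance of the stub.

tan(βl) = 0.274
For an open-ended stub, Z_in = −jZ_0·cot(βl) = −jZ_0/tan(βl)

Z_in ≈ −j1430 Ω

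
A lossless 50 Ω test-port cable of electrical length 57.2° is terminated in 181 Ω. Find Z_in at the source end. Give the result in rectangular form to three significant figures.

Z_in ≈ 18.9 − j28.8 Ω

tan(βl) = tan(57.2°) = 1.55
Z_in = Z_0·(Z_L + jZ_0·tanβl)/(Z_0 + jZ_L·tanβl)
     = 50·(181 + j77.6)/(50 + j281)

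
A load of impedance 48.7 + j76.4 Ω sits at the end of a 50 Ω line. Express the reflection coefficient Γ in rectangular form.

Γ ≈ 0.366 + j0.49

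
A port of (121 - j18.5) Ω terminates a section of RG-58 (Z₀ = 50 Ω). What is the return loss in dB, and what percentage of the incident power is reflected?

RL ≈ 7.4 dB; 18.2% of incident power reflected

Γ = (71 − j18.5)/(171 − j18.5), |Γ| = 0.427
RL = −20·log₁₀(0.427) = 7.4 dB
P_refl/P_inc = |Γ|² = 0.182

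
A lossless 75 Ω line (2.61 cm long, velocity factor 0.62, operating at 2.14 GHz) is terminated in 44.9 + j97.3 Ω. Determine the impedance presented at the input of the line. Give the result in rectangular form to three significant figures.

λ = v/f = 0.62·c / 2.14 GHz = 0.0869 m
βl = 2π·l/λ = 2π × 0.3 = 108°
tan(βl) = tan(108°) = -3.06
Z_in = Z_0·(Z_L + jZ_0·tanβl)/(Z_0 + jZ_L·tanβl)
     = 75·(44.9 − j132)/(373 − j137)

Z_in ≈ 16.6 − j20.5 Ω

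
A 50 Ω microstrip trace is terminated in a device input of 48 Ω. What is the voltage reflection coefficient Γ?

Γ = -0.0204

Γ = (Z_L − Z_0)/(Z_L + Z_0) = (48 − 50)/(48 + 50) = -2/98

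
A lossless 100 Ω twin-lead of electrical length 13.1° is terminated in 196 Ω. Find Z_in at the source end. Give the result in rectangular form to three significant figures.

tan(βl) = tan(13.1°) = 0.233
Z_in = Z_0·(Z_L + jZ_0·tanβl)/(Z_0 + jZ_L·tanβl)
     = 100·(196 + j23.3)/(100 + j45.6)

Z_in ≈ 171 − j54.7 Ω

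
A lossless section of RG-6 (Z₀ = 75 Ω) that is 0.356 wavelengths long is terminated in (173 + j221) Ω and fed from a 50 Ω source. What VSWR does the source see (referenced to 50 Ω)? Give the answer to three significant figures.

βl = 2π × 0.356 = 128°
tan(βl) = -1.27
Z_in = Z_0·(Z_L + jZ_0·tanβl)/(Z_0 + jZ_L·tanβl) = 14.5 + j35.4 Ω
Γ_s = (Z_in − Z_s)/(Z_in + Z_s) = (-35.5 + j35.4)/(64.5 + j35.4), |Γ_s| = 0.681
VSWR = (1 + |Γ_s|)/(1 − |Γ_s|)

VSWR ≈ 5.27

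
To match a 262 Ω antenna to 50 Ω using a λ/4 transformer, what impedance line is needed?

Z_qwt = √(Z_0·R_L) = √(50 × 262) = √13100

Z_qwt ≈ 114 Ω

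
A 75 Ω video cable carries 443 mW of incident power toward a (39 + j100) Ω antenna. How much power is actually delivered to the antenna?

P_delivered ≈ 225 mW

|Γ| = |(-36 + j100)/(114 + j100)| = 0.701
|Γ|² = 0.491
P_refl = |Γ|²·P_inc = 218 mW, P_del = (1 − |Γ|²)·P_inc = 225 mW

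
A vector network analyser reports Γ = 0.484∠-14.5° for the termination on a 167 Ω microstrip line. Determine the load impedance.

Z_L = Z_0·(1 + Γ)/(1 − Γ) = 167·(1.47 − j0.121)/(0.531 + j0.121)

Z_L ≈ 430 − j136 Ω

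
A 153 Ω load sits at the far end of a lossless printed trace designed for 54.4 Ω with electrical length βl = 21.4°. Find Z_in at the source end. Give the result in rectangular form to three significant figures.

tan(βl) = tan(21.4°) = 0.392
Z_in = Z_0·(Z_L + jZ_0·tanβl)/(Z_0 + jZ_L·tanβl)
     = 54.4·(153 + j21.3)/(54.4 + j60)

Z_in ≈ 79.7 − j66.5 Ω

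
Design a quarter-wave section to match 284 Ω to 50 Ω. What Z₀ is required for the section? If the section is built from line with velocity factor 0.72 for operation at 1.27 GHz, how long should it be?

Z_qwt ≈ 119 Ω; length ≈ 4.25 cm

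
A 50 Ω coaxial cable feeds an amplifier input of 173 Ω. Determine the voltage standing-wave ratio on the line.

For a purely resistive load, VSWR = R_L/Z_0 or Z_0/R_L (whichever > 1) = 173/50

VSWR ≈ 3.46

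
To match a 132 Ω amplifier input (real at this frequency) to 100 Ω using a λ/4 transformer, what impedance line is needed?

Z_qwt ≈ 115 Ω

Z_qwt = √(Z_0·R_L) = √(100 × 132) = √13200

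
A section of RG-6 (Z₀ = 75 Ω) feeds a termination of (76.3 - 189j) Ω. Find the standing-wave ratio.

Γ = (Z_L − Z_0)/(Z_L + Z_0) = (1.3 − j189)/(151.3 − j189)
|Γ| = 189/242 = 0.781
VSWR = (1 + |Γ|)/(1 − |Γ|) = 1.78/0.219

VSWR ≈ 8.12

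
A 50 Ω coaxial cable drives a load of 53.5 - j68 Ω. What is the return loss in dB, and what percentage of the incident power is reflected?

Γ = (3.5 − j68)/(103.5 − j68), |Γ| = 0.55
RL = −20·log₁₀(0.55) = 5.2 dB
P_refl/P_inc = |Γ|² = 0.302

RL ≈ 5.2 dB; 30.2% of incident power reflected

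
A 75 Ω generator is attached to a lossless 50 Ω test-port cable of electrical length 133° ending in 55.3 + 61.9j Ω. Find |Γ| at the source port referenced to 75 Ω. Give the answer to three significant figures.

|Γ| ≈ 0.632

tan(βl) = -1.07
Z_in = Z_0·(Z_L + jZ_0·tanβl)/(Z_0 + jZ_L·tanβl) = 17.4 + j12.4 Ω
Γ_s = (Z_in − Z_s)/(Z_in + Z_s) = (-57.6 + j12.4)/(92.4 + j12.4), |Γ_s| = 0.632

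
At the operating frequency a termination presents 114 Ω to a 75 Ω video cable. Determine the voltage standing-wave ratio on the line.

VSWR ≈ 1.52

For a purely resistive load, VSWR = R_L/Z_0 or Z_0/R_L (whichever > 1) = 114/75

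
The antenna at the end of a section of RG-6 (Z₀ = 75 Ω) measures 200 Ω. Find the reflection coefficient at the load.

Γ = (Z_L − Z_0)/(Z_L + Z_0) = (200 − 75)/(200 + 75) = 125/275

Γ = 0.455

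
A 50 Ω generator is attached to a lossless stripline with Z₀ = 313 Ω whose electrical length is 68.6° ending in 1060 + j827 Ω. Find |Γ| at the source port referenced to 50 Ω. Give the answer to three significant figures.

tan(βl) = 2.55
Z_in = Z_0·(Z_L + jZ_0·tanβl)/(Z_0 + jZ_L·tanβl) = 74 − j172 Ω
Γ_s = (Z_in − Z_s)/(Z_in + Z_s) = (24 − j172)/(124 − j172), |Γ_s| = 0.819

|Γ| ≈ 0.819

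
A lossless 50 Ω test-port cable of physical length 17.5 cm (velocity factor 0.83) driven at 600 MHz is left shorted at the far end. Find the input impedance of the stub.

Z_in ≈ −j26.8 Ω

λ = v/f = 0.83·c / 600 MHz = 0.415 m
βl = 2π·l/λ = 2π × 0.422 = 152°
tan(βl) = -0.536
For a shorted stub, Z_in = jZ_0·tan(βl)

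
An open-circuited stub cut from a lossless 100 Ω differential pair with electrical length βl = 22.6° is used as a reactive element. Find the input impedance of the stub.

tan(βl) = 0.416
For an open-circuited stub, Z_in = −jZ_0·cot(βl) = −jZ_0/tan(βl)

Z_in ≈ −j240 Ω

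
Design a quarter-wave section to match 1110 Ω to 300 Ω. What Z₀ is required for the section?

Z_qwt = √(Z_0·R_L) = √(300 × 1110) = √333000

Z_qwt ≈ 577 Ω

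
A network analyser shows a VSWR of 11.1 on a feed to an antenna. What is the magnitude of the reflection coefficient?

|Γ| ≈ 0.835

|Γ| = (S − 1)/(S + 1) = (11.1 − 1)/(11.1 + 1) = 10.1/12.1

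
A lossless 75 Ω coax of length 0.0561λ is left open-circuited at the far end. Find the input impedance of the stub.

βl = 2π × 0.0561 = 20.2°
tan(βl) = 0.368
For an open-circuited stub, Z_in = −jZ_0·cot(βl) = −jZ_0/tan(βl)

Z_in ≈ −j204 Ω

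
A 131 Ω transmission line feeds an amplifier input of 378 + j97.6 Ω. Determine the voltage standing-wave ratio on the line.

VSWR ≈ 3.1

Γ = (Z_L − Z_0)/(Z_L + Z_0) = (247 + j97.6)/(509 + j97.6)
|Γ| = 266/518 = 0.512
VSWR = (1 + |Γ|)/(1 − |Γ|) = 1.51/0.488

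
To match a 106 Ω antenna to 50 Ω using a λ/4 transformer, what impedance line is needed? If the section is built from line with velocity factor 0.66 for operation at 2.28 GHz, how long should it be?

Z_qwt ≈ 72.8 Ω; length ≈ 2.17 cm

Z_qwt = √(Z_0·R_L) = √(50 × 106) = √5300
λ = 0.66·c/f = 0.0868 m, so l = λ/4 = 0.0217 m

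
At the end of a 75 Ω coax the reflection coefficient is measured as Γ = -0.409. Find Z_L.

Z_L ≈ 31.5 Ω

Z_L = Z_0·(1 + Γ)/(1 − Γ) = 75·(0.591)/(1.41)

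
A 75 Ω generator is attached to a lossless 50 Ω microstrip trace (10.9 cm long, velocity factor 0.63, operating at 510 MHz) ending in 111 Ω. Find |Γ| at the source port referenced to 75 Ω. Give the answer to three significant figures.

|Γ| ≈ 0.525

λ = v/f = 0.63·c / 510 MHz = 0.371 m
βl = 2π·l/λ = 2π × 0.294 = 106°
tan(βl) = -3.51
Z_in = Z_0·(Z_L + jZ_0·tanβl)/(Z_0 + jZ_L·tanβl) = 24 + j11.2 Ω
Γ_s = (Z_in − Z_s)/(Z_in + Z_s) = (-51 + j11.2)/(99 + j11.2), |Γ_s| = 0.525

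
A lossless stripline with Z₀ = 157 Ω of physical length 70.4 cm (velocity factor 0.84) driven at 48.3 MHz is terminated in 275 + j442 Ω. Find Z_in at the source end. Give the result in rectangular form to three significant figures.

λ = v/f = 0.84·c / 48.3 MHz = 5.22 m
βl = 2π·l/λ = 2π × 0.135 = 48.6°
tan(βl) = tan(48.6°) = 1.13
Z_in = Z_0·(Z_L + jZ_0·tanβl)/(Z_0 + jZ_L·tanβl)
     = 157·(275 + j620)/(-344 + j312)

Z_in ≈ 71.9 − j218 Ω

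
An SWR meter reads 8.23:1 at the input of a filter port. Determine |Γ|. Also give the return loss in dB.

|Γ| ≈ 0.783; return loss ≈ 2.12 dB

|Γ| = (S − 1)/(S + 1) = (8.23 − 1)/(8.23 + 1) = 7.23/9.23
RL = −20·log₁₀|Γ| = −20·log₁₀(0.783)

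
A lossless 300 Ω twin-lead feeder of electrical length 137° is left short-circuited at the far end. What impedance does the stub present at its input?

Z_in ≈ −j280 Ω

tan(βl) = -0.933
For a short-circuited stub, Z_in = jZ_0·tan(βl)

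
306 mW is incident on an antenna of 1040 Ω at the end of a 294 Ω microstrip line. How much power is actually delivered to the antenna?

P_delivered ≈ 210 mW

Γ = (1040 − 294)/(1040 + 294) = 0.559
|Γ|² = 0.313
P_refl = |Γ|²·P_inc = 95.7 mW, P_del = (1 − |Γ|²)·P_inc = 210 mW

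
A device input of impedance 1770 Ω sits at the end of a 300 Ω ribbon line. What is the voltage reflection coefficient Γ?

Γ = 0.71

Γ = (Z_L − Z_0)/(Z_L + Z_0) = (1770 − 300)/(1770 + 300) = 1470/2070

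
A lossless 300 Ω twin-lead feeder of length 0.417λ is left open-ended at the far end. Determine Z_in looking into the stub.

Z_in ≈ +j522 Ω

βl = 2π × 0.417 = 150°
tan(βl) = -0.575
For an open-ended stub, Z_in = −jZ_0·cot(βl) = −jZ_0/tan(βl)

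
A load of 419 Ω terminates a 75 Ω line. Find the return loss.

RL ≈ 3.14 dB

Γ = (419 − 75)/(419 + 75) = 0.696
RL = −20·log₁₀|Γ| = −20·log₁₀(0.696)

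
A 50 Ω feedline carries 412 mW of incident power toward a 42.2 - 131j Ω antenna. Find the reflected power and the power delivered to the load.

P_reflected ≈ 276 mW; P_delivered ≈ 136 mW

|Γ| = |(-7.8 − j131)/(92.2 − j131)| = 0.819
|Γ|² = 0.671
P_refl = |Γ|²·P_inc = 276 mW, P_del = (1 − |Γ|²)·P_inc = 136 mW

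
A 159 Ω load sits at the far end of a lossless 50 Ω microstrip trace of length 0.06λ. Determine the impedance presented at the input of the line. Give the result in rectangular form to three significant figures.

Z_in ≈ 71.1 − j69.8 Ω

βl = 2π × 0.06 = 21.6°
tan(βl) = tan(21.6°) = 0.396
Z_in = Z_0·(Z_L + jZ_0·tanβl)/(Z_0 + jZ_L·tanβl)
     = 50·(159 + j19.8)/(50 + j63)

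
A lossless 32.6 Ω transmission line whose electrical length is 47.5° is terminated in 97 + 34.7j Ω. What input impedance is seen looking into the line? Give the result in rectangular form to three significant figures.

tan(βl) = tan(47.5°) = 1.09
Z_in = Z_0·(Z_L + jZ_0·tanβl)/(Z_0 + jZ_L·tanβl)
     = 32.6·(97 + j70.3)/(-5.27 + j106)

Z_in ≈ 20.1 − j30.9 Ω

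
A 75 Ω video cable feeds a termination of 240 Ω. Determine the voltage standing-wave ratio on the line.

Γ = (240 − 75)/(240 + 75) = 0.524
VSWR = (1 + 0.524)/(1 − 0.524)

VSWR ≈ 3.2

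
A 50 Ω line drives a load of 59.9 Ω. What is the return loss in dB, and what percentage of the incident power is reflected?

Γ = (59.9 − 50)/(59.9 + 50) = 0.0901
RL = −20·log₁₀(0.0901) = 20.9 dB
P_refl/P_inc = |Γ|² = 0.00811

RL ≈ 20.9 dB; 0.811% of incident power reflected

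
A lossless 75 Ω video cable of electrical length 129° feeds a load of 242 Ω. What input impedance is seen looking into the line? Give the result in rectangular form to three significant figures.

Z_in ≈ 36.2 + j51.6 Ω

tan(βl) = tan(129°) = -1.23
Z_in = Z_0·(Z_L + jZ_0·tanβl)/(Z_0 + jZ_L·tanβl)
     = 75·(242 − j92.6)/(75 − j299)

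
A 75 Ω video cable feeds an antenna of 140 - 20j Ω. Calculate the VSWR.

VSWR ≈ 1.92

Γ = (Z_L − Z_0)/(Z_L + Z_0) = (65 − j20)/(215 − j20)
|Γ| = 68/216 = 0.315
VSWR = (1 + |Γ|)/(1 − |Γ|) = 1.31/0.685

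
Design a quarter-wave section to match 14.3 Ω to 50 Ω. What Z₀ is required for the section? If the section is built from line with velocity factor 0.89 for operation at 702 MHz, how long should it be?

Z_qwt ≈ 26.7 Ω; length ≈ 9.51 cm

Z_qwt = √(Z_0·R_L) = √(50 × 14.3) = √715
λ = 0.89·c/f = 0.38 m, so l = λ/4 = 0.0951 m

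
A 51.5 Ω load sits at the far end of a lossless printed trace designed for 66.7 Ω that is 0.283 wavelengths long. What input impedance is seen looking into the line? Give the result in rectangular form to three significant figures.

βl = 2π × 0.283 = 102°
tan(βl) = tan(102°) = -4.75
Z_in = Z_0·(Z_L + jZ_0·tanβl)/(Z_0 + jZ_L·tanβl)
     = 66.7·(51.5 − j317)/(66.7 − j245)

Z_in ≈ 84 − j8.85 Ω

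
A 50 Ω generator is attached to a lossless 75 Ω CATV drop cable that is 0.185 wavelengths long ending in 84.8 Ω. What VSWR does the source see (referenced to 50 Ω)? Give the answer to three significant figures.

βl = 2π × 0.185 = 66.6°
tan(βl) = 2.31
Z_in = Z_0·(Z_L + jZ_0·tanβl)/(Z_0 + jZ_L·tanβl) = 68.7 − j6.16 Ω
Γ_s = (Z_in − Z_s)/(Z_in + Z_s) = (18.7 − j6.16)/(119 − j6.16), |Γ_s| = 0.166
VSWR = (1 + |Γ_s|)/(1 − |Γ_s|)

VSWR ≈ 1.4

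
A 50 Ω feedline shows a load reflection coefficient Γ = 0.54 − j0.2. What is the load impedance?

Z_L = Z_0·(1 + Γ)/(1 − Γ) = 50·(1.54 − j0.2)/(0.46 + j0.2)

Z_L ≈ 133 − j79.5 Ω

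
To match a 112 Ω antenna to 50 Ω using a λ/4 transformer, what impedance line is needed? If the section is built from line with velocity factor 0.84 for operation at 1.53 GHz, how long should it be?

Z_qwt = √(Z_0·R_L) = √(50 × 112) = √5600
λ = 0.84·c/f = 0.165 m, so l = λ/4 = 0.0412 m

Z_qwt ≈ 74.8 Ω; length ≈ 4.12 cm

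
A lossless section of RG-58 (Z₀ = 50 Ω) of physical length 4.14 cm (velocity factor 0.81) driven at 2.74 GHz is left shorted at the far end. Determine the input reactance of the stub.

λ = v/f = 0.81·c / 2.74 GHz = 0.0887 m
βl = 2π·l/λ = 2π × 0.467 = 168°
tan(βl) = -0.212
For a shorted stub, Z_in = jZ_0·tan(βl)

X_in ≈ -10.6 Ω (capacitive)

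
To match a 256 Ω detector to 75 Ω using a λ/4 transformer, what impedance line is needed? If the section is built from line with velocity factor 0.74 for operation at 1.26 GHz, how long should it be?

Z_qwt = √(Z_0·R_L) = √(75 × 256) = √19200
λ = 0.74·c/f = 0.176 m, so l = λ/4 = 0.044 m

Z_qwt ≈ 139 Ω; length ≈ 4.4 cm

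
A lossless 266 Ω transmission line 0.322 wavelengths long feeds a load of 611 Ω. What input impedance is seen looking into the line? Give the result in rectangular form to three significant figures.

Z_in ≈ 137 + j100 Ω

βl = 2π × 0.322 = 116°
tan(βl) = tan(116°) = -2.06
Z_in = Z_0·(Z_L + jZ_0·tanβl)/(Z_0 + jZ_L·tanβl)
     = 266·(611 − j547)/(266 − j1260)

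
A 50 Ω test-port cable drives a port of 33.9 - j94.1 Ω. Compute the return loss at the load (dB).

RL ≈ 2.42 dB

Γ = (-16.1 − j94.1)/(83.9 − j94.1), |Γ| = 0.757
RL = −20·log₁₀|Γ| = −20·log₁₀(0.757)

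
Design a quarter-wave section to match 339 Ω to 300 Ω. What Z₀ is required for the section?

Z_qwt ≈ 319 Ω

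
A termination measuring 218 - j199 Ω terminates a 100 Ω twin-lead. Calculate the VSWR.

VSWR ≈ 4.22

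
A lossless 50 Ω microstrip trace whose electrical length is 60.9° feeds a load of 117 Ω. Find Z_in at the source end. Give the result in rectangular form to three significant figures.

tan(βl) = tan(60.9°) = 1.8
Z_in = Z_0·(Z_L + jZ_0·tanβl)/(Z_0 + jZ_L·tanβl)
     = 50·(117 + j89.8)/(50 + j210)

Z_in ≈ 26.5 − j21.5 Ω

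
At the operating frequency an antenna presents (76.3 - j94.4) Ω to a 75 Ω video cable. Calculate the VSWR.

Γ = (Z_L − Z_0)/(Z_L + Z_0) = (1.3 − j94.4)/(151.3 − j94.4)
|Γ| = 94.4/178 = 0.529
VSWR = (1 + |Γ|)/(1 − |Γ|) = 1.53/0.471

VSWR ≈ 3.25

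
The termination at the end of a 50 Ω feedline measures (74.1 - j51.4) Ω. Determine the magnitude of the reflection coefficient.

Γ = (Z_L − Z_0)/(Z_L + Z_0) = (24.1 − j51.4)/(124.1 − j51.4)
|Γ| = 56.8/134

|Γ| ≈ 0.423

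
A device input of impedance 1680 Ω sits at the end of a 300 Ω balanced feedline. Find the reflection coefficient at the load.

Γ = (Z_L − Z_0)/(Z_L + Z_0) = (1680 − 300)/(1680 + 300) = 1380/1980

Γ = 0.697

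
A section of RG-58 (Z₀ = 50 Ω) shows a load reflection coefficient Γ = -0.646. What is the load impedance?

Z_L ≈ 10.8 Ω

Z_L = Z_0·(1 + Γ)/(1 − Γ) = 50·(0.354)/(1.65)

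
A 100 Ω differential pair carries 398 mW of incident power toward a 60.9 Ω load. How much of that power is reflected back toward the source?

Γ = (60.9 − 100)/(60.9 + 100) = -0.243
|Γ|² = 0.0591
P_refl = |Γ|²·P_inc = 23.5 mW, P_del = (1 − |Γ|²)·P_inc = 374 mW

P_reflected ≈ 23.5 mW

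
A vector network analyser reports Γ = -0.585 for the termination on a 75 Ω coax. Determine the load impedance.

Z_L ≈ 19.6 Ω

Z_L = Z_0·(1 + Γ)/(1 − Γ) = 75·(0.415)/(1.58)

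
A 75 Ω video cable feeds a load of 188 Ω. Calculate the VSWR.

VSWR ≈ 2.51

For a purely resistive load, VSWR = R_L/Z_0 or Z_0/R_L (whichever > 1) = 188/75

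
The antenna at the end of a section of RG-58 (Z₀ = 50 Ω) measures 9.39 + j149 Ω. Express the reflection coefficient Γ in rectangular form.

Γ ≈ 0.769 + j0.579

Γ = (Z_L − Z_0)/(Z_L + Z_0) = (-40.61 + j149)/(59.39 + j149)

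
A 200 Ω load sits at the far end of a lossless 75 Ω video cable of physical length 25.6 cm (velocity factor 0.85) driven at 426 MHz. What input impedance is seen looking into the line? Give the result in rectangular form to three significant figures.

λ = v/f = 0.85·c / 426 MHz = 0.599 m
βl = 2π·l/λ = 2π × 0.428 = 154°
tan(βl) = tan(154°) = -0.489
Z_in = Z_0·(Z_L + jZ_0·tanβl)/(Z_0 + jZ_L·tanβl)
     = 75·(200 − j36.6)/(75 − j97.7)

Z_in ≈ 91.8 + j83 Ω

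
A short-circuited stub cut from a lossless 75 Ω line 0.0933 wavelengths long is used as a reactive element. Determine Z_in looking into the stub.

Z_in ≈ +j49.8 Ω

βl = 2π × 0.0933 = 33.6°
tan(βl) = 0.664
For a short-circuited stub, Z_in = jZ_0·tan(βl)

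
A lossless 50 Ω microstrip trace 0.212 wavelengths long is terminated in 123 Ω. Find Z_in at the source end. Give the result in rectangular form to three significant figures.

βl = 2π × 0.212 = 76.3°
tan(βl) = tan(76.3°) = 4.11
Z_in = Z_0·(Z_L + jZ_0·tanβl)/(Z_0 + jZ_L·tanβl)
     = 50·(123 + j205)/(50 + j505)

Z_in ≈ 21.3 − j10.1 Ω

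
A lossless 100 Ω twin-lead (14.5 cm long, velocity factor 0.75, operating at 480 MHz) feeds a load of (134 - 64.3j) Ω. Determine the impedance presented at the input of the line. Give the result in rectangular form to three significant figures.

λ = v/f = 0.75·c / 480 MHz = 0.469 m
βl = 2π·l/λ = 2π × 0.309 = 111°
tan(βl) = tan(111°) = -2.56
Z_in = Z_0·(Z_L + jZ_0·tanβl)/(Z_0 + jZ_L·tanβl)
     = 100·(134 − j320)/(-64.4 − j343)

Z_in ≈ 83.1 + j54.7 Ω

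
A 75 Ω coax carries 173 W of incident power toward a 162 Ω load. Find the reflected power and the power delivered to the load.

P_reflected ≈ 23.3 W; P_delivered ≈ 150 W

Γ = (162 − 75)/(162 + 75) = 0.367
|Γ|² = 0.135
P_refl = |Γ|²·P_inc = 23.3 W, P_del = (1 − |Γ|²)·P_inc = 150 W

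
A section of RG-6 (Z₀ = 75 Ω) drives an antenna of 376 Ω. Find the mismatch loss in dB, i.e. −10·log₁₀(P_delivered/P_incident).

mismatch loss ≈ 2.56 dB

Γ = (376 − 75)/(376 + 75) = 0.667
|Γ|² = 0.445, so P_del/P_inc = 1 − |Γ|² = 0.555
ML = −10·log₁₀(1 − |Γ|²)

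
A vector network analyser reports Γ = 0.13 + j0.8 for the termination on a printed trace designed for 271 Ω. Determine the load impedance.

Z_L = Z_0·(1 + Γ)/(1 − Γ) = 271·(1.13 + j0.8)/(0.87 − j0.8)

Z_L ≈ 66.6 + j310 Ω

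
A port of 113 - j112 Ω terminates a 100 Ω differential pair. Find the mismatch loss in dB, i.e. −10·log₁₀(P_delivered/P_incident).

Γ = (13 − j112)/(213 − j112), |Γ| = 0.469
|Γ|² = 0.22, so P_del/P_inc = 1 − |Γ|² = 0.78
ML = −10·log₁₀(1 − |Γ|²)

mismatch loss ≈ 1.08 dB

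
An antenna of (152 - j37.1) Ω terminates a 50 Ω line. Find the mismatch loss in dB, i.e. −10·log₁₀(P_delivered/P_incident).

Γ = (102 − j37.1)/(202 − j37.1), |Γ| = 0.528
|Γ|² = 0.279, so P_del/P_inc = 1 − |Γ|² = 0.721
ML = −10·log₁₀(1 − |Γ|²)

mismatch loss ≈ 1.42 dB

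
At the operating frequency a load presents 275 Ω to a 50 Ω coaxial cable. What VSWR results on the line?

For a purely resistive load, VSWR = R_L/Z_0 or Z_0/R_L (whichever > 1) = 275/50

VSWR ≈ 5.5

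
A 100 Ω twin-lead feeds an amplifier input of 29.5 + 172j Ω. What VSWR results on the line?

VSWR ≈ 13.6

Γ = (Z_L − Z_0)/(Z_L + Z_0) = (-70.5 + j172)/(129.5 + j172)
|Γ| = 186/215 = 0.863
VSWR = (1 + |Γ|)/(1 − |Γ|) = 1.86/0.137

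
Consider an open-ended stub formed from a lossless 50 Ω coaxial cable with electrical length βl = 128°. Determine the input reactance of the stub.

X_in ≈ 39.1 Ω (inductive)

tan(βl) = -1.28
For an open-ended stub, Z_in = −jZ_0·cot(βl) = −jZ_0/tan(βl)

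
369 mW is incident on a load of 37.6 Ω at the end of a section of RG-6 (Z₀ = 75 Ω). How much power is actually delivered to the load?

P_delivered ≈ 328 mW

Γ = (37.6 − 75)/(37.6 + 75) = -0.332
|Γ|² = 0.11
P_refl = |Γ|²·P_inc = 40.7 mW, P_del = (1 − |Γ|²)·P_inc = 328 mW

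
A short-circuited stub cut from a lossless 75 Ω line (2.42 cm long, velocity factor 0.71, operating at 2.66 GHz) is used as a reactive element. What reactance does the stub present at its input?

X_in ≈ -220 Ω (capacitive)

λ = v/f = 0.71·c / 2.66 GHz = 0.0801 m
βl = 2π·l/λ = 2π × 0.302 = 109°
tan(βl) = -2.94
For a short-circuited stub, Z_in = jZ_0·tan(βl)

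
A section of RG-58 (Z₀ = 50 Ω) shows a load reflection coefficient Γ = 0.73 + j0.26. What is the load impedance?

Z_L = Z_0·(1 + Γ)/(1 − Γ) = 50·(1.73 + j0.26)/(0.27 − j0.26)

Z_L ≈ 142 + j185 Ω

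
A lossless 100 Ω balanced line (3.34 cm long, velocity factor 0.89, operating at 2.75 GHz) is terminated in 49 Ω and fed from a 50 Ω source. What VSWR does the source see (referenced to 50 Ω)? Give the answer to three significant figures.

VSWR ≈ 3.3

λ = v/f = 0.89·c / 2.75 GHz = 0.0971 m
βl = 2π·l/λ = 2π × 0.344 = 124°
tan(βl) = -1.49
Z_in = Z_0·(Z_L + jZ_0·tanβl)/(Z_0 + jZ_L·tanβl) = 103 − j73.9 Ω
Γ_s = (Z_in − Z_s)/(Z_in + Z_s) = (53 − j73.9)/(153 − j73.9), |Γ_s| = 0.535
VSWR = (1 + |Γ_s|)/(1 − |Γ_s|)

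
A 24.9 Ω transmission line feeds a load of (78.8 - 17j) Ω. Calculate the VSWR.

Γ = (Z_L − Z_0)/(Z_L + Z_0) = (53.9 − j17)/(103.7 − j17)
|Γ| = 56.5/105 = 0.538
VSWR = (1 + |Γ|)/(1 − |Γ|) = 1.54/0.462

VSWR ≈ 3.33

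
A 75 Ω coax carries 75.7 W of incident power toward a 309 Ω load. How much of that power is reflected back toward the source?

Γ = (309 − 75)/(309 + 75) = 0.609
|Γ|² = 0.371
P_refl = |Γ|²·P_inc = 28.1 W, P_del = (1 − |Γ|²)·P_inc = 47.6 W

P_reflected ≈ 28.1 W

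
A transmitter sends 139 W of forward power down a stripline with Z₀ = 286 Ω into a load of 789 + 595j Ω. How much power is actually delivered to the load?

|Γ| = |(503 + j595)/(1075 + j595)| = 0.634
|Γ|² = 0.402
P_refl = |Γ|²·P_inc = 55.9 W, P_del = (1 − |Γ|²)·P_inc = 83.1 W

P_delivered ≈ 83.1 W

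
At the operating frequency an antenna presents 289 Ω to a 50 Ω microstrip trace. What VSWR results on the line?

Γ = (289 − 50)/(289 + 50) = 0.705
VSWR = (1 + 0.705)/(1 − 0.705)

VSWR ≈ 5.78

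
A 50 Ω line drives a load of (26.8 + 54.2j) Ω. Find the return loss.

Γ = (-23.2 + j54.2)/(76.8 + j54.2), |Γ| = 0.627
RL = −20·log₁₀|Γ| = −20·log₁₀(0.627)

RL ≈ 4.05 dB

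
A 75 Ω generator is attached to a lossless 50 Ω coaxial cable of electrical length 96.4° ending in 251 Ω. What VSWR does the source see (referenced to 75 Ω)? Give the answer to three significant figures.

tan(βl) = -8.92
Z_in = Z_0·(Z_L + jZ_0·tanβl)/(Z_0 + jZ_L·tanβl) = 10.1 + j5.38 Ω
Γ_s = (Z_in − Z_s)/(Z_in + Z_s) = (-64.9 + j5.38)/(85.1 + j5.38), |Γ_s| = 0.764
VSWR = (1 + |Γ_s|)/(1 − |Γ_s|)

VSWR ≈ 7.48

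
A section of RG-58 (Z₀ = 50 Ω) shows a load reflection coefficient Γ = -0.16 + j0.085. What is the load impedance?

Z_L ≈ 35.7 + j6.28 Ω

Z_L = Z_0·(1 + Γ)/(1 − Γ) = 50·(0.84 + j0.085)/(1.16 − j0.085)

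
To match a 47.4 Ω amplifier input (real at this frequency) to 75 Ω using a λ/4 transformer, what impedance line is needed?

Z_qwt = √(Z_0·R_L) = √(75 × 47.4) = √3555

Z_qwt ≈ 59.6 Ω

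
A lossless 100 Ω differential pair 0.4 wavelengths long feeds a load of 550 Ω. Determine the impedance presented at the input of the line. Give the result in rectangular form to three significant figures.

Z_in ≈ 49.5 + j125 Ω

βl = 2π × 0.4 = 144°
tan(βl) = tan(144°) = -0.727
Z_in = Z_0·(Z_L + jZ_0·tanβl)/(Z_0 + jZ_L·tanβl)
     = 100·(550 − j72.7)/(100 − j400)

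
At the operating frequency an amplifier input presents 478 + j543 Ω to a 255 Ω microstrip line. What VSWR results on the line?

VSWR ≈ 4.61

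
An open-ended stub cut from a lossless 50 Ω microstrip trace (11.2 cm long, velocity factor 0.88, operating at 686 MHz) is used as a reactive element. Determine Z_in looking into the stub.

λ = v/f = 0.88·c / 686 MHz = 0.385 m
βl = 2π·l/λ = 2π × 0.291 = 105°
tan(βl) = -3.79
For an open-ended stub, Z_in = −jZ_0·cot(βl) = −jZ_0/tan(βl)

Z_in ≈ +j13.2 Ω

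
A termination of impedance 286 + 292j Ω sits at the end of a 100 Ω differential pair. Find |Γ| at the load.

Γ = (Z_L − Z_0)/(Z_L + Z_0) = (186 + j292)/(386 + j292)
|Γ| = 346/484

|Γ| ≈ 0.715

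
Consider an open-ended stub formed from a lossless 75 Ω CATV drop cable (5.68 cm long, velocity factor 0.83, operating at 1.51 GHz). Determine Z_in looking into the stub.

λ = v/f = 0.83·c / 1.51 GHz = 0.165 m
βl = 2π·l/λ = 2π × 0.344 = 124°
tan(βl) = -1.48
For an open-ended stub, Z_in = −jZ_0·cot(βl) = −jZ_0/tan(βl)

Z_in ≈ +j50.6 Ω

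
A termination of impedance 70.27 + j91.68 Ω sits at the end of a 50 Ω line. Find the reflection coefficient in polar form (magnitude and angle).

Γ ≈ 0.621 ∠ 40.2°

Γ = (Z_L − Z_0)/(Z_L + Z_0) = (20.27 + j91.68)/(120.3 + j91.68)
|Γ| = 93.9/151 = 0.621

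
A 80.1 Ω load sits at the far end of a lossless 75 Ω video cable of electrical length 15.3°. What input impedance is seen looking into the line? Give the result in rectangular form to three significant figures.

Z_in ≈ 79.3 − j2.66 Ω

tan(βl) = tan(15.3°) = 0.274
Z_in = Z_0·(Z_L + jZ_0·tanβl)/(Z_0 + jZ_L·tanβl)
     = 75·(80.1 + j20.5)/(75 + j21.9)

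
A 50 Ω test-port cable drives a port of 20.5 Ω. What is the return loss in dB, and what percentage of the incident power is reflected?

Γ = (20.5 − 50)/(20.5 + 50) = -0.418
RL = −20·log₁₀(0.418) = 7.57 dB
P_refl/P_inc = |Γ|² = 0.175

RL ≈ 7.57 dB; 17.5% of incident power reflected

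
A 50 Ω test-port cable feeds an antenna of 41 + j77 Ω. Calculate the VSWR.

VSWR ≈ 4.72

Γ = (Z_L − Z_0)/(Z_L + Z_0) = (-9 + j77)/(91 + j77)
|Γ| = 77.5/119 = 0.65
VSWR = (1 + |Γ|)/(1 − |Γ|) = 1.65/0.35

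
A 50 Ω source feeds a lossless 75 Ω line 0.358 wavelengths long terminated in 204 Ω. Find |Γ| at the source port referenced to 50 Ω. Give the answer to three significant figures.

βl = 2π × 0.358 = 129°
tan(βl) = -1.24
Z_in = Z_0·(Z_L + jZ_0·tanβl)/(Z_0 + jZ_L·tanβl) = 41.8 + j48.1 Ω
Γ_s = (Z_in − Z_s)/(Z_in + Z_s) = (-8.17 + j48.1)/(91.8 + j48.1), |Γ_s| = 0.47

|Γ| ≈ 0.47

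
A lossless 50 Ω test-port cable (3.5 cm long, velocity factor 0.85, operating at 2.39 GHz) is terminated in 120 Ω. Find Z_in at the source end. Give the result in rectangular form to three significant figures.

Z_in ≈ 25.5 + j21 Ω

λ = v/f = 0.85·c / 2.39 GHz = 0.107 m
βl = 2π·l/λ = 2π × 0.328 = 118°
tan(βl) = tan(118°) = -1.87
Z_in = Z_0·(Z_L + jZ_0·tanβl)/(Z_0 + jZ_L·tanβl)
     = 50·(120 − j93.7)/(50 − j225)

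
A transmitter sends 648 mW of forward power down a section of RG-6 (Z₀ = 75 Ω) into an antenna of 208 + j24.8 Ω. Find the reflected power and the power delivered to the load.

|Γ| = |(133 + j24.8)/(283 + j24.8)| = 0.476
|Γ|² = 0.227
P_refl = |Γ|²·P_inc = 147 mW, P_del = (1 − |Γ|²)·P_inc = 501 mW

P_reflected ≈ 147 mW; P_delivered ≈ 501 mW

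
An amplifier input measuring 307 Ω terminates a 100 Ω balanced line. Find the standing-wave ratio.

Γ = (307 − 100)/(307 + 100) = 0.509
VSWR = (1 + 0.509)/(1 − 0.509)

VSWR ≈ 3.07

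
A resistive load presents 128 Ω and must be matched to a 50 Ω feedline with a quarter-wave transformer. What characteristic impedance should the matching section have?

Z_qwt ≈ 80 Ω

Z_qwt = √(Z_0·R_L) = √(50 × 128) = √6400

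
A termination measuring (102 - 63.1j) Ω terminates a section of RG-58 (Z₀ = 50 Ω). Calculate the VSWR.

Γ = (Z_L − Z_0)/(Z_L + Z_0) = (52 − j63.1)/(152 − j63.1)
|Γ| = 81.8/165 = 0.497
VSWR = (1 + |Γ|)/(1 − |Γ|) = 1.5/0.503

VSWR ≈ 2.97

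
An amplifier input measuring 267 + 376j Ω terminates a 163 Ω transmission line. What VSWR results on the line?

VSWR ≈ 5.31

Γ = (Z_L − Z_0)/(Z_L + Z_0) = (104 + j376)/(430 + j376)
|Γ| = 390/571 = 0.683
VSWR = (1 + |Γ|)/(1 − |Γ|) = 1.68/0.317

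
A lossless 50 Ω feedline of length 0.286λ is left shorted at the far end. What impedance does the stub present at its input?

βl = 2π × 0.286 = 103°
tan(βl) = -4.35
For a shorted stub, Z_in = jZ_0·tan(βl)

Z_in ≈ −j217 Ω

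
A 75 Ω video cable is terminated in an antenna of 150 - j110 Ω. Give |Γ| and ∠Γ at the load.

Γ ≈ 0.532 ∠ -29.7°

Γ = (Z_L − Z_0)/(Z_L + Z_0) = (75 − j110)/(225 − j110)
|Γ| = 133/250 = 0.532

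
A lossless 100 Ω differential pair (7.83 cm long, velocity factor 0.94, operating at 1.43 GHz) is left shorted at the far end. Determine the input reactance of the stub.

X_in ≈ -75.5 Ω (capacitive)

λ = v/f = 0.94·c / 1.43 GHz = 0.197 m
βl = 2π·l/λ = 2π × 0.397 = 143°
tan(βl) = -0.755
For a shorted stub, Z_in = jZ_0·tan(βl)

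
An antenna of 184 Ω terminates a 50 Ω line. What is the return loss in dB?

Γ = (184 − 50)/(184 + 50) = 0.573
RL = −20·log₁₀|Γ| = −20·log₁₀(0.573)

RL ≈ 4.84 dB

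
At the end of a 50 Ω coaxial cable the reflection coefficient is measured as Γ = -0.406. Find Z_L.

Z_L = Z_0·(1 + Γ)/(1 − Γ) = 50·(0.594)/(1.41)

Z_L ≈ 21.1 Ω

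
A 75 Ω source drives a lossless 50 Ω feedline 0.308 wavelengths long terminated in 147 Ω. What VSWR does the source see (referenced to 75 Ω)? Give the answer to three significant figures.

VSWR ≈ 4.12

βl = 2π × 0.308 = 111°
tan(βl) = -2.62
Z_in = Z_0·(Z_L + jZ_0·tanβl)/(Z_0 + jZ_L·tanβl) = 19.2 + j16.6 Ω
Γ_s = (Z_in − Z_s)/(Z_in + Z_s) = (-55.8 + j16.6)/(94.2 + j16.6), |Γ_s| = 0.609
VSWR = (1 + |Γ_s|)/(1 − |Γ_s|)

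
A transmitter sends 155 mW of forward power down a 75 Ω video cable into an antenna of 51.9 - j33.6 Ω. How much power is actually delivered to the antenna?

P_delivered ≈ 140 mW

|Γ| = |(-23.1 − j33.6)/(126.9 − j33.6)| = 0.311
|Γ|² = 0.0965
P_refl = |Γ|²·P_inc = 15 mW, P_del = (1 − |Γ|²)·P_inc = 140 mW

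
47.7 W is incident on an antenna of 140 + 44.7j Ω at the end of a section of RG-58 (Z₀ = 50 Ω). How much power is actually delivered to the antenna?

|Γ| = |(90 + j44.7)/(190 + j44.7)| = 0.515
|Γ|² = 0.265
P_refl = |Γ|²·P_inc = 12.6 W, P_del = (1 − |Γ|²)·P_inc = 35.1 W

P_delivered ≈ 35.1 W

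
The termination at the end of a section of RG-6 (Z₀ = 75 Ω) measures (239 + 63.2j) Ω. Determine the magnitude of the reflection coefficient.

|Γ| ≈ 0.549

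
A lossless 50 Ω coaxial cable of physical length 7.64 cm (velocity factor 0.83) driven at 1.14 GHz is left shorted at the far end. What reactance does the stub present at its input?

λ = v/f = 0.83·c / 1.14 GHz = 0.218 m
βl = 2π·l/λ = 2π × 0.35 = 126°
tan(βl) = -1.38
For a shorted stub, Z_in = jZ_0·tan(βl)

X_in ≈ -69 Ω (capacitive)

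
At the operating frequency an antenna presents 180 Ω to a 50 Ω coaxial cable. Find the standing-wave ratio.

VSWR ≈ 3.6

For a purely resistive load, VSWR = R_L/Z_0 or Z_0/R_L (whichever > 1) = 180/50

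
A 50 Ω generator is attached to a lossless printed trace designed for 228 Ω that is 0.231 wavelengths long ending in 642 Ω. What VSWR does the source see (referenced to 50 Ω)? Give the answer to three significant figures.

VSWR ≈ 1.85

βl = 2π × 0.231 = 83.2°
tan(βl) = 8.34
Z_in = Z_0·(Z_L + jZ_0·tanβl)/(Z_0 + jZ_L·tanβl) = 82 − j23.9 Ω
Γ_s = (Z_in − Z_s)/(Z_in + Z_s) = (32 − j23.9)/(132 − j23.9), |Γ_s| = 0.298
VSWR = (1 + |Γ_s|)/(1 − |Γ_s|)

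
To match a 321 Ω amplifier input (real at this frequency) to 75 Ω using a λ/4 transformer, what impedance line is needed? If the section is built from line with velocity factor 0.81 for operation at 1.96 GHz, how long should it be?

Z_qwt = √(Z_0·R_L) = √(75 × 321) = √24080
λ = 0.81·c/f = 0.124 m, so l = λ/4 = 0.031 m

Z_qwt ≈ 155 Ω; length ≈ 3.1 cm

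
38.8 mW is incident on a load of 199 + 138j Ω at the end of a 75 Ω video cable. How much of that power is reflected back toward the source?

P_reflected ≈ 14.2 mW

|Γ| = |(124 + j138)/(274 + j138)| = 0.605
|Γ|² = 0.366
P_refl = |Γ|²·P_inc = 14.2 mW, P_del = (1 − |Γ|²)·P_inc = 24.6 mW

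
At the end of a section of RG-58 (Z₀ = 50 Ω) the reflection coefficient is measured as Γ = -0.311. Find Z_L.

Z_L ≈ 26.3 Ω

Z_L = Z_0·(1 + Γ)/(1 − Γ) = 50·(0.689)/(1.31)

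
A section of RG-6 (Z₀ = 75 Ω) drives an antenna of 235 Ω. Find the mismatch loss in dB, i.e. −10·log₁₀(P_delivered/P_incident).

mismatch loss ≈ 1.35 dB

Γ = (235 − 75)/(235 + 75) = 0.516
|Γ|² = 0.266, so P_del/P_inc = 1 − |Γ|² = 0.734
ML = −10·log₁₀(1 − |Γ|²)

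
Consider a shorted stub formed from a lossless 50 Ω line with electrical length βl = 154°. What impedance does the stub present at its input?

tan(βl) = -0.488
For a shorted stub, Z_in = jZ_0·tan(βl)

Z_in ≈ −j24.4 Ω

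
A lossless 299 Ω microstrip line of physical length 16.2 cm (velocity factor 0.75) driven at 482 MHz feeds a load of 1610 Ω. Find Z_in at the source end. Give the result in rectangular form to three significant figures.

Z_in ≈ 81.3 + j198 Ω

λ = v/f = 0.75·c / 482 MHz = 0.467 m
βl = 2π·l/λ = 2π × 0.347 = 125°
tan(βl) = tan(125°) = -1.43
Z_in = Z_0·(Z_L + jZ_0·tanβl)/(Z_0 + jZ_L·tanβl)
     = 299·(1610 − j428)/(299 − j2300)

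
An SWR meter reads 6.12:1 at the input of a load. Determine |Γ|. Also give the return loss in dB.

|Γ| ≈ 0.719; return loss ≈ 2.86 dB

|Γ| = (S − 1)/(S + 1) = (6.12 − 1)/(6.12 + 1) = 5.12/7.12
RL = −20·log₁₀|Γ| = −20·log₁₀(0.719)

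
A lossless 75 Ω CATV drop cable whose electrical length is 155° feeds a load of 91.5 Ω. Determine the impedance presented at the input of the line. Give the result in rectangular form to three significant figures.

tan(βl) = tan(155°) = -0.466
Z_in = Z_0·(Z_L + jZ_0·tanβl)/(Z_0 + jZ_L·tanβl)
     = 75·(91.5 − j35)/(75 − j42.7)

Z_in ≈ 84.2 + j12.9 Ω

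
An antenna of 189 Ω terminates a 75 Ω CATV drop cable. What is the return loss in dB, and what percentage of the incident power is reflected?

RL ≈ 7.29 dB; 18.6% of incident power reflected

Γ = (189 − 75)/(189 + 75) = 0.432
RL = −20·log₁₀(0.432) = 7.29 dB
P_refl/P_inc = |Γ|² = 0.186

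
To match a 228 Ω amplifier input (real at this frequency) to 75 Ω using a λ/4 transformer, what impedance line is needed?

Z_qwt ≈ 131 Ω

Z_qwt = √(Z_0·R_L) = √(75 × 228) = √17100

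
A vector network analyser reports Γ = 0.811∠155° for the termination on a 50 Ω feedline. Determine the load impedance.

Z_L ≈ 5.47 + j11 Ω

Z_L = Z_0·(1 + Γ)/(1 − Γ) = 50·(0.265 + j0.343)/(1.74 − j0.343)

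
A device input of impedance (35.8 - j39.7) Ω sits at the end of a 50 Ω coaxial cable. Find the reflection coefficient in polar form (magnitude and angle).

Γ = (Z_L − Z_0)/(Z_L + Z_0) = (-14.2 − j39.7)/(85.8 − j39.7)
|Γ| = 42.2/94.5 = 0.446

Γ ≈ 0.446 ∠ -84.9°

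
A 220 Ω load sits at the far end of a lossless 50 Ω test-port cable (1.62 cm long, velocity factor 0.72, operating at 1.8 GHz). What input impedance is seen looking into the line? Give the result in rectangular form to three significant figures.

λ = v/f = 0.72·c / 1.8 GHz = 0.12 m
βl = 2π·l/λ = 2π × 0.135 = 48.6°
tan(βl) = tan(48.6°) = 1.13
Z_in = Z_0·(Z_L + jZ_0·tanβl)/(Z_0 + jZ_L·tanβl)
     = 50·(220 + j56.7)/(50 + j250)

Z_in ≈ 19.4 − j40.2 Ω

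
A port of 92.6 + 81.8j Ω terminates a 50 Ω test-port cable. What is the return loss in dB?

Γ = (42.6 + j81.8)/(142.6 + j81.8), |Γ| = 0.561
RL = −20·log₁₀|Γ| = −20·log₁₀(0.561)

RL ≈ 5.02 dB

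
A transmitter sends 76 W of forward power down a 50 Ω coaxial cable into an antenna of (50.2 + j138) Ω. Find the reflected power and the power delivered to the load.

P_reflected ≈ 49.8 W; P_delivered ≈ 26.2 W

|Γ| = |(0.2 + j138)/(100.2 + j138)| = 0.809
|Γ|² = 0.655
P_refl = |Γ|²·P_inc = 49.8 W, P_del = (1 − |Γ|²)·P_inc = 26.2 W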